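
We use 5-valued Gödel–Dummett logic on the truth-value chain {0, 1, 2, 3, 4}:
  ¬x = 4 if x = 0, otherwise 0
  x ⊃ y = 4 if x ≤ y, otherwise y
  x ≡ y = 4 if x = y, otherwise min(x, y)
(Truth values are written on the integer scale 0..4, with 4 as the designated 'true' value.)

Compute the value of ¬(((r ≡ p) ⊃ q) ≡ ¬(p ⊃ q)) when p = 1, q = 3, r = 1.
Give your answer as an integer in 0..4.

r ≡ p = 1 ≡ 1 = 4
(r ≡ p) ⊃ q = 4 ⊃ 3 = 3
p ⊃ q = 1 ⊃ 3 = 4
¬(p ⊃ q) = ¬4 = 0
((r ≡ p) ⊃ q) ≡ ¬(p ⊃ q) = 3 ≡ 0 = 0
¬(((r ≡ p) ⊃ q) ≡ ¬(p ⊃ q)) = ¬0 = 4

4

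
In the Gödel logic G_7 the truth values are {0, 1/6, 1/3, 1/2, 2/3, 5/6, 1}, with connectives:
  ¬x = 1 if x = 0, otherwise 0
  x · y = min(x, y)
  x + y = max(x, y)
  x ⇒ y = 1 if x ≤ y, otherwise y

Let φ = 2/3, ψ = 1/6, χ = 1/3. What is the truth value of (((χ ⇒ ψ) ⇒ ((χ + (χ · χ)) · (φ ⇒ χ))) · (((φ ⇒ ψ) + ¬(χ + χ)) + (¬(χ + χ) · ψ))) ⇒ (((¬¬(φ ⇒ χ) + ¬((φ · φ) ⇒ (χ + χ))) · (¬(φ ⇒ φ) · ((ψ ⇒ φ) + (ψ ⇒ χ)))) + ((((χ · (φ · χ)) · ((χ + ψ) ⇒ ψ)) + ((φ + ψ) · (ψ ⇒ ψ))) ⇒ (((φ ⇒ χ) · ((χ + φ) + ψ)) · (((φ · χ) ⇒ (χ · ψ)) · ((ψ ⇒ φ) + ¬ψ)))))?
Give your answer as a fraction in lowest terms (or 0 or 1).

1

χ ⇒ ψ = 1/3 ⇒ 1/6 = 1/6
χ · χ = 1/3 · 1/3 = 1/3
χ + (χ · χ) = 1/3 + 1/3 = 1/3
φ ⇒ χ = 2/3 ⇒ 1/3 = 1/3
(χ + (χ · χ)) · (φ ⇒ χ) = 1/3 · 1/3 = 1/3
(χ ⇒ ψ) ⇒ ((χ + (χ · χ)) · (φ ⇒ χ)) = 1/6 ⇒ 1/3 = 1
φ ⇒ ψ = 2/3 ⇒ 1/6 = 1/6
χ + χ = 1/3 + 1/3 = 1/3
¬(χ + χ) = ¬1/3 = 0
(φ ⇒ ψ) + ¬(χ + χ) = 1/6 + 0 = 1/6
χ + χ = 1/3 + 1/3 = 1/3
¬(χ + χ) = ¬1/3 = 0
¬(χ + χ) · ψ = 0 · 1/6 = 0
((φ ⇒ ψ) + ¬(χ + χ)) + (¬(χ + χ) · ψ) = 1/6 + 0 = 1/6
((χ ⇒ ψ) ⇒ ((χ + (χ · χ)) · (φ ⇒ χ))) · (((φ ⇒ ψ) + ¬(χ + χ)) + (¬(χ + χ) · ψ)) = 1 · 1/6 = 1/6
φ ⇒ χ = 2/3 ⇒ 1/3 = 1/3
¬(φ ⇒ χ) = ¬1/3 = 0
¬¬(φ ⇒ χ) = ¬0 = 1
φ · φ = 2/3 · 2/3 = 2/3
χ + χ = 1/3 + 1/3 = 1/3
(φ · φ) ⇒ (χ + χ) = 2/3 ⇒ 1/3 = 1/3
¬((φ · φ) ⇒ (χ + χ)) = ¬1/3 = 0
¬¬(φ ⇒ χ) + ¬((φ · φ) ⇒ (χ + χ)) = 1 + 0 = 1
φ ⇒ φ = 2/3 ⇒ 2/3 = 1
¬(φ ⇒ φ) = ¬1 = 0
ψ ⇒ φ = 1/6 ⇒ 2/3 = 1
ψ ⇒ χ = 1/6 ⇒ 1/3 = 1
(ψ ⇒ φ) + (ψ ⇒ χ) = 1 + 1 = 1
¬(φ ⇒ φ) · ((ψ ⇒ φ) + (ψ ⇒ χ)) = 0 · 1 = 0
(¬¬(φ ⇒ χ) + ¬((φ · φ) ⇒ (χ + χ))) · (¬(φ ⇒ φ) · ((ψ ⇒ φ) + (ψ ⇒ χ))) = 1 · 0 = 0
φ · χ = 2/3 · 1/3 = 1/3
χ · (φ · χ) = 1/3 · 1/3 = 1/3
χ + ψ = 1/3 + 1/6 = 1/3
(χ + ψ) ⇒ ψ = 1/3 ⇒ 1/6 = 1/6
(χ · (φ · χ)) · ((χ + ψ) ⇒ ψ) = 1/3 · 1/6 = 1/6
φ + ψ = 2/3 + 1/6 = 2/3
ψ ⇒ ψ = 1/6 ⇒ 1/6 = 1
(φ + ψ) · (ψ ⇒ ψ) = 2/3 · 1 = 2/3
((χ · (φ · χ)) · ((χ + ψ) ⇒ ψ)) + ((φ + ψ) · (ψ ⇒ ψ)) = 1/6 + 2/3 = 2/3
φ ⇒ χ = 2/3 ⇒ 1/3 = 1/3
χ + φ = 1/3 + 2/3 = 2/3
(χ + φ) + ψ = 2/3 + 1/6 = 2/3
(φ ⇒ χ) · ((χ + φ) + ψ) = 1/3 · 2/3 = 1/3
φ · χ = 2/3 · 1/3 = 1/3
χ · ψ = 1/3 · 1/6 = 1/6
(φ · χ) ⇒ (χ · ψ) = 1/3 ⇒ 1/6 = 1/6
ψ ⇒ φ = 1/6 ⇒ 2/3 = 1
¬ψ = ¬1/6 = 0
(ψ ⇒ φ) + ¬ψ = 1 + 0 = 1
((φ · χ) ⇒ (χ · ψ)) · ((ψ ⇒ φ) + ¬ψ) = 1/6 · 1 = 1/6
((φ ⇒ χ) · ((χ + φ) + ψ)) · (((φ · χ) ⇒ (χ · ψ)) · ((ψ ⇒ φ) + ¬ψ)) = 1/3 · 1/6 = 1/6
(((χ · (φ · χ)) · ((χ + ψ) ⇒ ψ)) + ((φ + ψ) · (ψ ⇒ ψ))) ⇒ (((φ ⇒ χ) · ((χ + φ) + ψ)) · (((φ · χ) ⇒ (χ · ψ)) · ((ψ ⇒ φ) + ¬ψ))) = 2/3 ⇒ 1/6 = 1/6
((¬¬(φ ⇒ χ) + ¬((φ · φ) ⇒ (χ + χ))) · (¬(φ ⇒ φ) · ((ψ ⇒ φ) + (ψ ⇒ χ)))) + ((((χ · (φ · χ)) · ((χ + ψ) ⇒ ψ)) + ((φ + ψ) · (ψ ⇒ ψ))) ⇒ (((φ ⇒ χ) · ((χ + φ) + ψ)) · (((φ · χ) ⇒ (χ · ψ)) · ((ψ ⇒ φ) + ¬ψ)))) = 0 + 1/6 = 1/6
(((χ ⇒ ψ) ⇒ ((χ + (χ · χ)) · (φ ⇒ χ))) · (((φ ⇒ ψ) + ¬(χ + χ)) + (¬(χ + χ) · ψ))) ⇒ (((¬¬(φ ⇒ χ) + ¬((φ · φ) ⇒ (χ + χ))) · (¬(φ ⇒ φ) · ((ψ ⇒ φ) + (ψ ⇒ χ)))) + ((((χ · (φ · χ)) · ((χ + ψ) ⇒ ψ)) + ((φ + ψ) · (ψ ⇒ ψ))) ⇒ (((φ ⇒ χ) · ((χ + φ) + ψ)) · (((φ · χ) ⇒ (χ · ψ)) · ((ψ ⇒ φ) + ¬ψ))))) = 1/6 ⇒ 1/6 = 1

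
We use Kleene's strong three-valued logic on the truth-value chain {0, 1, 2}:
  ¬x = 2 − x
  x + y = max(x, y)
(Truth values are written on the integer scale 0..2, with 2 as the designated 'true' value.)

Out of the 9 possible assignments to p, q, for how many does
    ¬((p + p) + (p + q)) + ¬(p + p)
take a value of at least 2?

3

p = 0, q = 0 ↦ 2  ≥
p = 0, q = 1 ↦ 2  ≥
p = 0, q = 2 ↦ 2  ≥
p = 1, q = 0 ↦ 1  <
p = 1, q = 1 ↦ 1  <
p = 1, q = 2 ↦ 1  <
p = 2, q = 0 ↦ 0  <
p = 2, q = 1 ↦ 0  <
p = 2, q = 2 ↦ 0  <
So 3 of the 9 assignments meet the threshold.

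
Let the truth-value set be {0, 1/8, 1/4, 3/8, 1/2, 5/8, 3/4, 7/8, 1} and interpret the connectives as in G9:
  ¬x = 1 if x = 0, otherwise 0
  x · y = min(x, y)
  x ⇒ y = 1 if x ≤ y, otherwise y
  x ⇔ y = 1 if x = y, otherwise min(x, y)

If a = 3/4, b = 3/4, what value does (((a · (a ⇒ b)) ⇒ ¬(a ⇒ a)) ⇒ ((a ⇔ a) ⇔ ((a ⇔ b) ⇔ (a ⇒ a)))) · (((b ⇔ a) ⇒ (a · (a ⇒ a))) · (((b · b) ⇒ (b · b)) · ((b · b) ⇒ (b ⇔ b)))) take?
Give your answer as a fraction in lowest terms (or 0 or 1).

3/4

a ⇒ b = 3/4 ⇒ 3/4 = 1
a · (a ⇒ b) = 3/4 · 1 = 3/4
a ⇒ a = 3/4 ⇒ 3/4 = 1
¬(a ⇒ a) = ¬1 = 0
(a · (a ⇒ b)) ⇒ ¬(a ⇒ a) = 3/4 ⇒ 0 = 0
a ⇔ a = 3/4 ⇔ 3/4 = 1
a ⇔ b = 3/4 ⇔ 3/4 = 1
a ⇒ a = 3/4 ⇒ 3/4 = 1
(a ⇔ b) ⇔ (a ⇒ a) = 1 ⇔ 1 = 1
(a ⇔ a) ⇔ ((a ⇔ b) ⇔ (a ⇒ a)) = 1 ⇔ 1 = 1
((a · (a ⇒ b)) ⇒ ¬(a ⇒ a)) ⇒ ((a ⇔ a) ⇔ ((a ⇔ b) ⇔ (a ⇒ a))) = 0 ⇒ 1 = 1
b ⇔ a = 3/4 ⇔ 3/4 = 1
a ⇒ a = 3/4 ⇒ 3/4 = 1
a · (a ⇒ a) = 3/4 · 1 = 3/4
(b ⇔ a) ⇒ (a · (a ⇒ a)) = 1 ⇒ 3/4 = 3/4
b · b = 3/4 · 3/4 = 3/4
b · b = 3/4 · 3/4 = 3/4
(b · b) ⇒ (b · b) = 3/4 ⇒ 3/4 = 1
b · b = 3/4 · 3/4 = 3/4
b ⇔ b = 3/4 ⇔ 3/4 = 1
(b · b) ⇒ (b ⇔ b) = 3/4 ⇒ 1 = 1
((b · b) ⇒ (b · b)) · ((b · b) ⇒ (b ⇔ b)) = 1 · 1 = 1
((b ⇔ a) ⇒ (a · (a ⇒ a))) · (((b · b) ⇒ (b · b)) · ((b · b) ⇒ (b ⇔ b))) = 3/4 · 1 = 3/4
(((a · (a ⇒ b)) ⇒ ¬(a ⇒ a)) ⇒ ((a ⇔ a) ⇔ ((a ⇔ b) ⇔ (a ⇒ a)))) · (((b ⇔ a) ⇒ (a · (a ⇒ a))) · (((b · b) ⇒ (b · b)) · ((b · b) ⇒ (b ⇔ b)))) = 1 · 3/4 = 3/4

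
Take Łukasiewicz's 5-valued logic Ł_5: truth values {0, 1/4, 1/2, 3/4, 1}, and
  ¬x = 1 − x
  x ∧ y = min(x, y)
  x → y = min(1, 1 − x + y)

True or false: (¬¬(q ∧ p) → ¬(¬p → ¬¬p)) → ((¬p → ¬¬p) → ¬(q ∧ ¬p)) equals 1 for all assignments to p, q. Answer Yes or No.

Counterexample: take p = 1/4, q = 3/4.
q ∧ p = 3/4 ∧ 1/4 = 1/4
¬(q ∧ p) = ¬1/4 = 3/4
¬¬(q ∧ p) = ¬3/4 = 1/4
¬p = ¬1/4 = 3/4
¬p = ¬1/4 = 3/4
¬¬p = ¬3/4 = 1/4
¬p → ¬¬p = 3/4 → 1/4 = 1/2
¬(¬p → ¬¬p) = ¬1/2 = 1/2
¬¬(q ∧ p) → ¬(¬p → ¬¬p) = 1/4 → 1/2 = 1
¬p = ¬1/4 = 3/4
¬p = ¬1/4 = 3/4
¬¬p = ¬3/4 = 1/4
¬p → ¬¬p = 3/4 → 1/4 = 1/2
¬p = ¬1/4 = 3/4
q ∧ ¬p = 3/4 ∧ 3/4 = 3/4
¬(q ∧ ¬p) = ¬3/4 = 1/4
(¬p → ¬¬p) → ¬(q ∧ ¬p) = 1/2 → 1/4 = 3/4
(¬¬(q ∧ p) → ¬(¬p → ¬¬p)) → ((¬p → ¬¬p) → ¬(q ∧ ¬p)) = 1 → 3/4 = 3/4
This gives 3/4 ≠ 1.

No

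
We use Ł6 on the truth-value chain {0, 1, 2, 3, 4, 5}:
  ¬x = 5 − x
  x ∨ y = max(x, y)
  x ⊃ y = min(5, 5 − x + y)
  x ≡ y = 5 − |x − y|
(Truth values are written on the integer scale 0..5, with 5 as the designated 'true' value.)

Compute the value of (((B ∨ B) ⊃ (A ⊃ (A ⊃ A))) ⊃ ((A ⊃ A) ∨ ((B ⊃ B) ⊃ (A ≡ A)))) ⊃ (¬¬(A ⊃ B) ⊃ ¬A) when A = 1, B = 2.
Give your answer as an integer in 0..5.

4

B ∨ B = 2 ∨ 2 = 2
A ⊃ A = 1 ⊃ 1 = 5
A ⊃ (A ⊃ A) = 1 ⊃ 5 = 5
(B ∨ B) ⊃ (A ⊃ (A ⊃ A)) = 2 ⊃ 5 = 5
A ⊃ A = 1 ⊃ 1 = 5
B ⊃ B = 2 ⊃ 2 = 5
A ≡ A = 1 ≡ 1 = 5
(B ⊃ B) ⊃ (A ≡ A) = 5 ⊃ 5 = 5
(A ⊃ A) ∨ ((B ⊃ B) ⊃ (A ≡ A)) = 5 ∨ 5 = 5
((B ∨ B) ⊃ (A ⊃ (A ⊃ A))) ⊃ ((A ⊃ A) ∨ ((B ⊃ B) ⊃ (A ≡ A))) = 5 ⊃ 5 = 5
A ⊃ B = 1 ⊃ 2 = 5
¬(A ⊃ B) = ¬5 = 0
¬¬(A ⊃ B) = ¬0 = 5
¬A = ¬1 = 4
¬¬(A ⊃ B) ⊃ ¬A = 5 ⊃ 4 = 4
(((B ∨ B) ⊃ (A ⊃ (A ⊃ A))) ⊃ ((A ⊃ A) ∨ ((B ⊃ B) ⊃ (A ≡ A)))) ⊃ (¬¬(A ⊃ B) ⊃ ¬A) = 5 ⊃ 4 = 4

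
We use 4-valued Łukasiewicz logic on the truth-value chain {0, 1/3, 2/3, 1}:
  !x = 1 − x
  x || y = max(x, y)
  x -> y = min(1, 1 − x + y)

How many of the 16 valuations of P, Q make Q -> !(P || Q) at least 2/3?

P = 0, Q = 0 ↦ 1  ≥
P = 0, Q = 1/3 ↦ 1  ≥
P = 0, Q = 2/3 ↦ 2/3  ≥
P = 0, Q = 1 ↦ 0  <
P = 1/3, Q = 0 ↦ 1  ≥
P = 1/3, Q = 1/3 ↦ 1  ≥
P = 1/3, Q = 2/3 ↦ 2/3  ≥
P = 1/3, Q = 1 ↦ 0  <
P = 2/3, Q = 0 ↦ 1  ≥
P = 2/3, Q = 1/3 ↦ 1  ≥
P = 2/3, Q = 2/3 ↦ 2/3  ≥
P = 2/3, Q = 1 ↦ 0  <
P = 1, Q = 0 ↦ 1  ≥
P = 1, Q = 1/3 ↦ 2/3  ≥
P = 1, Q = 2/3 ↦ 1/3  <
P = 1, Q = 1 ↦ 0  <
So 11 of the 16 assignments meet the threshold.

11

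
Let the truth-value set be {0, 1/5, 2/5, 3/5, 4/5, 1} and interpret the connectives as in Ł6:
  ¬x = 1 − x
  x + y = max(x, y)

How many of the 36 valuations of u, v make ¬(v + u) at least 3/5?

value 1: 1 assignment (counts)
value 4/5: 3 assignments (counts)
value 3/5: 5 assignments (counts)
value 2/5: 7 assignments
value 1/5: 9 assignments
value 0: 11 assignments
So 9 of the 36 assignments meet the threshold.

9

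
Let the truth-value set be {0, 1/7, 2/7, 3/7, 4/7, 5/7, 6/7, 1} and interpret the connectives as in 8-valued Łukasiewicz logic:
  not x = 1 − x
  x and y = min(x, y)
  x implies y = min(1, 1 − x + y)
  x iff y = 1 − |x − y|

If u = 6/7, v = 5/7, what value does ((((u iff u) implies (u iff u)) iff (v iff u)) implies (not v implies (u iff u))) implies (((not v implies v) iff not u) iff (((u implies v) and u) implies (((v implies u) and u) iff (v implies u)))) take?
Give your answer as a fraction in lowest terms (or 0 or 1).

1/7

u iff u = 6/7 iff 6/7 = 1
u iff u = 6/7 iff 6/7 = 1
(u iff u) implies (u iff u) = 1 implies 1 = 1
v iff u = 5/7 iff 6/7 = 6/7
((u iff u) implies (u iff u)) iff (v iff u) = 1 iff 6/7 = 6/7
not v = not 5/7 = 2/7
u iff u = 6/7 iff 6/7 = 1
not v implies (u iff u) = 2/7 implies 1 = 1
(((u iff u) implies (u iff u)) iff (v iff u)) implies (not v implies (u iff u)) = 6/7 implies 1 = 1
not v = not 5/7 = 2/7
not v implies v = 2/7 implies 5/7 = 1
not u = not 6/7 = 1/7
(not v implies v) iff not u = 1 iff 1/7 = 1/7
u implies v = 6/7 implies 5/7 = 6/7
(u implies v) and u = 6/7 and 6/7 = 6/7
v implies u = 5/7 implies 6/7 = 1
(v implies u) and u = 1 and 6/7 = 6/7
v implies u = 5/7 implies 6/7 = 1
((v implies u) and u) iff (v implies u) = 6/7 iff 1 = 6/7
((u implies v) and u) implies (((v implies u) and u) iff (v implies u)) = 6/7 implies 6/7 = 1
((not v implies v) iff not u) iff (((u implies v) and u) implies (((v implies u) and u) iff (v implies u))) = 1/7 iff 1 = 1/7
((((u iff u) implies (u iff u)) iff (v iff u)) implies (not v implies (u iff u))) implies (((not v implies v) iff not u) iff (((u implies v) and u) implies (((v implies u) and u) iff (v implies u)))) = 1 implies 1/7 = 1/7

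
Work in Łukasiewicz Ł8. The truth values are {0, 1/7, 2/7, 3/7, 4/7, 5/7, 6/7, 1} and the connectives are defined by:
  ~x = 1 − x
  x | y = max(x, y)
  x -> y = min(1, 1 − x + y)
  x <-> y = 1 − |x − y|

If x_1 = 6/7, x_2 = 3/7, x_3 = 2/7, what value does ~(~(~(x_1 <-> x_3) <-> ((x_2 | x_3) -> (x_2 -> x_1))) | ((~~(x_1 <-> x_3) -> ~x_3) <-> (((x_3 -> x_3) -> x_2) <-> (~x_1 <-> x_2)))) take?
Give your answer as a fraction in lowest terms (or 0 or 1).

2/7

x_1 <-> x_3 = 6/7 <-> 2/7 = 3/7
~(x_1 <-> x_3) = ~3/7 = 4/7
x_2 | x_3 = 3/7 | 2/7 = 3/7
x_2 -> x_1 = 3/7 -> 6/7 = 1
(x_2 | x_3) -> (x_2 -> x_1) = 3/7 -> 1 = 1
~(x_1 <-> x_3) <-> ((x_2 | x_3) -> (x_2 -> x_1)) = 4/7 <-> 1 = 4/7
~(~(x_1 <-> x_3) <-> ((x_2 | x_3) -> (x_2 -> x_1))) = ~4/7 = 3/7
x_1 <-> x_3 = 6/7 <-> 2/7 = 3/7
~(x_1 <-> x_3) = ~3/7 = 4/7
~~(x_1 <-> x_3) = ~4/7 = 3/7
~x_3 = ~2/7 = 5/7
~~(x_1 <-> x_3) -> ~x_3 = 3/7 -> 5/7 = 1
x_3 -> x_3 = 2/7 -> 2/7 = 1
(x_3 -> x_3) -> x_2 = 1 -> 3/7 = 3/7
~x_1 = ~6/7 = 1/7
~x_1 <-> x_2 = 1/7 <-> 3/7 = 5/7
((x_3 -> x_3) -> x_2) <-> (~x_1 <-> x_2) = 3/7 <-> 5/7 = 5/7
(~~(x_1 <-> x_3) -> ~x_3) <-> (((x_3 -> x_3) -> x_2) <-> (~x_1 <-> x_2)) = 1 <-> 5/7 = 5/7
~(~(x_1 <-> x_3) <-> ((x_2 | x_3) -> (x_2 -> x_1))) | ((~~(x_1 <-> x_3) -> ~x_3) <-> (((x_3 -> x_3) -> x_2) <-> (~x_1 <-> x_2))) = 3/7 | 5/7 = 5/7
~(~(~(x_1 <-> x_3) <-> ((x_2 | x_3) -> (x_2 -> x_1))) | ((~~(x_1 <-> x_3) -> ~x_3) <-> (((x_3 -> x_3) -> x_2) <-> (~x_1 <-> x_2)))) = ~5/7 = 2/7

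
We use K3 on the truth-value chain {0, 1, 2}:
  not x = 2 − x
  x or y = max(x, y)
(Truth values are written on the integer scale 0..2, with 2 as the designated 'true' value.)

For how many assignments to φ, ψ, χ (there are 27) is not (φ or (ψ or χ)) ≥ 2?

1

value 2: 1 assignment (counts)
value 1: 7 assignments
value 0: 19 assignments
So 1 of the 27 assignments meets the threshold.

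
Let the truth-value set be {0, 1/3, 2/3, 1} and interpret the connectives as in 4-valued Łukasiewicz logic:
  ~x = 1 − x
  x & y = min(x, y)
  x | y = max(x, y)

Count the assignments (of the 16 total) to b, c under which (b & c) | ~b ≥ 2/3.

12

b = 0, c = 0 ↦ 1  ≥
b = 0, c = 1/3 ↦ 1  ≥
b = 0, c = 2/3 ↦ 1  ≥
b = 0, c = 1 ↦ 1  ≥
b = 1/3, c = 0 ↦ 2/3  ≥
b = 1/3, c = 1/3 ↦ 2/3  ≥
b = 1/3, c = 2/3 ↦ 2/3  ≥
b = 1/3, c = 1 ↦ 2/3  ≥
b = 2/3, c = 0 ↦ 1/3  <
b = 2/3, c = 1/3 ↦ 1/3  <
b = 2/3, c = 2/3 ↦ 2/3  ≥
b = 2/3, c = 1 ↦ 2/3  ≥
b = 1, c = 0 ↦ 0  <
b = 1, c = 1/3 ↦ 1/3  <
b = 1, c = 2/3 ↦ 2/3  ≥
b = 1, c = 1 ↦ 1  ≥
So 12 of the 16 assignments meet the threshold.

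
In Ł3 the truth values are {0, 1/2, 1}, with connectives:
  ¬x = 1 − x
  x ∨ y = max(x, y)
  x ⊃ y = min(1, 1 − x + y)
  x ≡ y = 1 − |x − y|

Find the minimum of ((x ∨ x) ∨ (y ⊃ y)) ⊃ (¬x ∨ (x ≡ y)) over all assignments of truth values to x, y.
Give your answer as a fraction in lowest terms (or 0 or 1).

0

Take x = 1, y = 0:
x ∨ x = 1 ∨ 1 = 1
y ⊃ y = 0 ⊃ 0 = 1
(x ∨ x) ∨ (y ⊃ y) = 1 ∨ 1 = 1
¬x = ¬1 = 0
x ≡ y = 1 ≡ 0 = 0
¬x ∨ (x ≡ y) = 0 ∨ 0 = 0
((x ∨ x) ∨ (y ⊃ y)) ⊃ (¬x ∨ (x ≡ y)) = 1 ⊃ 0 = 0
No assignment yields a value below 0, so this is the minimum.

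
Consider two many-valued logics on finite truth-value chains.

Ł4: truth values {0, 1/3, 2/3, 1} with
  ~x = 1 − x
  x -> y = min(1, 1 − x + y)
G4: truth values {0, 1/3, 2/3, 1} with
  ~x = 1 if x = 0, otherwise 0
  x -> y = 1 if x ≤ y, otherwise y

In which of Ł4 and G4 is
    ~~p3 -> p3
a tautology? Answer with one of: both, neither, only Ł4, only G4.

only Ł4

In Ł4: every assignment gives 1 — tautology.
In G4: at p3 = 1/3 the value is 1/3 — not a tautology.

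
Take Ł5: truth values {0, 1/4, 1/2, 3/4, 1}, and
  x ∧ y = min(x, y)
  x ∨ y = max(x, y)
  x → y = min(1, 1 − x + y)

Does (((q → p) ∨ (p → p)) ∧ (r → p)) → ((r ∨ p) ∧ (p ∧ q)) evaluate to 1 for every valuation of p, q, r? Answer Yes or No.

Counterexample: take p = 0, q = 0, r = 0.
q → p = 0 → 0 = 1
p → p = 0 → 0 = 1
(q → p) ∨ (p → p) = 1 ∨ 1 = 1
r → p = 0 → 0 = 1
((q → p) ∨ (p → p)) ∧ (r → p) = 1 ∧ 1 = 1
r ∨ p = 0 ∨ 0 = 0
p ∧ q = 0 ∧ 0 = 0
(r ∨ p) ∧ (p ∧ q) = 0 ∧ 0 = 0
(((q → p) ∨ (p → p)) ∧ (r → p)) → ((r ∨ p) ∧ (p ∧ q)) = 1 → 0 = 0
This gives 0 ≠ 1.

No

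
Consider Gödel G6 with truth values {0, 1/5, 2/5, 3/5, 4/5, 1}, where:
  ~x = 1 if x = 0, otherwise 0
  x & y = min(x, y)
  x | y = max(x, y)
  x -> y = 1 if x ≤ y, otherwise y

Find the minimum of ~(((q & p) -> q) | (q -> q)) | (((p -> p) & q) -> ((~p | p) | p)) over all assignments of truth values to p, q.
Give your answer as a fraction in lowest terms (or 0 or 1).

Take p = 1/5, q = 2/5:
q & p = 2/5 & 1/5 = 1/5
(q & p) -> q = 1/5 -> 2/5 = 1
q -> q = 2/5 -> 2/5 = 1
((q & p) -> q) | (q -> q) = 1 | 1 = 1
~(((q & p) -> q) | (q -> q)) = ~1 = 0
p -> p = 1/5 -> 1/5 = 1
(p -> p) & q = 1 & 2/5 = 2/5
~p = ~1/5 = 0
~p | p = 0 | 1/5 = 1/5
(~p | p) | p = 1/5 | 1/5 = 1/5
((p -> p) & q) -> ((~p | p) | p) = 2/5 -> 1/5 = 1/5
~(((q & p) -> q) | (q -> q)) | (((p -> p) & q) -> ((~p | p) | p)) = 0 | 1/5 = 1/5
No assignment yields a value below 1/5, so this is the minimum.

1/5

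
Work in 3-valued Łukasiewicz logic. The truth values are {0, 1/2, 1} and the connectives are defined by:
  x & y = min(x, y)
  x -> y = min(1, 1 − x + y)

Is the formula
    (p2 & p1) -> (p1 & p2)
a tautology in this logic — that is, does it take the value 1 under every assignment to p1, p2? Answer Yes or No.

Yes

p1 = 0, p2 = 0 ↦ 1
p1 = 0, p2 = 1/2 ↦ 1
p1 = 0, p2 = 1 ↦ 1
p1 = 1/2, p2 = 0 ↦ 1
p1 = 1/2, p2 = 1/2 ↦ 1
p1 = 1/2, p2 = 1 ↦ 1
p1 = 1, p2 = 0 ↦ 1
p1 = 1, p2 = 1/2 ↦ 1
p1 = 1, p2 = 1 ↦ 1
Every assignment gives a value ≥ 1.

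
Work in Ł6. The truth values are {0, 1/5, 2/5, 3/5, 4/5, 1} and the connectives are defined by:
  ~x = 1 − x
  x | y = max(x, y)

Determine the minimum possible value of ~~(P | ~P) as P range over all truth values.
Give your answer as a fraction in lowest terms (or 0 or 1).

Take P = 2/5:
~P = ~2/5 = 3/5
P | ~P = 2/5 | 3/5 = 3/5
~(P | ~P) = ~3/5 = 2/5
~~(P | ~P) = ~2/5 = 3/5
No assignment yields a value below 3/5, so this is the minimum.

3/5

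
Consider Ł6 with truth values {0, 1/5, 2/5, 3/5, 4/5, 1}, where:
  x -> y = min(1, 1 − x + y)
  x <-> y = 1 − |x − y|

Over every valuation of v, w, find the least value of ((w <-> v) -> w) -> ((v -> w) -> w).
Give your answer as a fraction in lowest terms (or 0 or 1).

Take v = 0, w = 2/5:
w <-> v = 2/5 <-> 0 = 3/5
(w <-> v) -> w = 3/5 -> 2/5 = 4/5
v -> w = 0 -> 2/5 = 1
(v -> w) -> w = 1 -> 2/5 = 2/5
((w <-> v) -> w) -> ((v -> w) -> w) = 4/5 -> 2/5 = 3/5
No assignment yields a value below 3/5, so this is the minimum.

3/5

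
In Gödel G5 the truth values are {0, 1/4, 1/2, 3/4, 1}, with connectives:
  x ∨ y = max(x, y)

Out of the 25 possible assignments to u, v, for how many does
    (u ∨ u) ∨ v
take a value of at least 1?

9

value 1: 9 assignments (counts)
value 3/4: 7 assignments
value 1/2: 5 assignments
value 1/4: 3 assignments
value 0: 1 assignment
So 9 of the 25 assignments meet the threshold.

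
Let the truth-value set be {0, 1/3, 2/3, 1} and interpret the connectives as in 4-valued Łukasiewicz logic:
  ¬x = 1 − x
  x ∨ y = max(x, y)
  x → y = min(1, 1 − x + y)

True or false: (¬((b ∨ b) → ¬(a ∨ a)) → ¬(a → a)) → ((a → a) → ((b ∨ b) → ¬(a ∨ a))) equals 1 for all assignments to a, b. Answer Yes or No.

Yes

a = 0, b = 0 ↦ 1
a = 0, b = 1/3 ↦ 1
a = 0, b = 2/3 ↦ 1
a = 0, b = 1 ↦ 1
a = 1/3, b = 0 ↦ 1
a = 1/3, b = 1/3 ↦ 1
a = 1/3, b = 2/3 ↦ 1
a = 1/3, b = 1 ↦ 1
a = 2/3, b = 0 ↦ 1
a = 2/3, b = 1/3 ↦ 1
a = 2/3, b = 2/3 ↦ 1
a = 2/3, b = 1 ↦ 1
a = 1, b = 0 ↦ 1
a = 1, b = 1/3 ↦ 1
a = 1, b = 2/3 ↦ 1
a = 1, b = 1 ↦ 1
Every assignment gives a value ≥ 1.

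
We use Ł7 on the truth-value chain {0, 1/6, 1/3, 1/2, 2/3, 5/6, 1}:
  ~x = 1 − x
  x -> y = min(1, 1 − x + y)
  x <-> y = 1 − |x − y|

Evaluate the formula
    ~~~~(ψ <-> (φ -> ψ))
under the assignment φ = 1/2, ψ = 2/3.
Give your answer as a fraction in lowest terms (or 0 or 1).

φ -> ψ = 1/2 -> 2/3 = 1
ψ <-> (φ -> ψ) = 2/3 <-> 1 = 2/3
~(ψ <-> (φ -> ψ)) = ~2/3 = 1/3
~~(ψ <-> (φ -> ψ)) = ~1/3 = 2/3
~~~(ψ <-> (φ -> ψ)) = ~2/3 = 1/3
~~~~(ψ <-> (φ -> ψ)) = ~1/3 = 2/3

2/3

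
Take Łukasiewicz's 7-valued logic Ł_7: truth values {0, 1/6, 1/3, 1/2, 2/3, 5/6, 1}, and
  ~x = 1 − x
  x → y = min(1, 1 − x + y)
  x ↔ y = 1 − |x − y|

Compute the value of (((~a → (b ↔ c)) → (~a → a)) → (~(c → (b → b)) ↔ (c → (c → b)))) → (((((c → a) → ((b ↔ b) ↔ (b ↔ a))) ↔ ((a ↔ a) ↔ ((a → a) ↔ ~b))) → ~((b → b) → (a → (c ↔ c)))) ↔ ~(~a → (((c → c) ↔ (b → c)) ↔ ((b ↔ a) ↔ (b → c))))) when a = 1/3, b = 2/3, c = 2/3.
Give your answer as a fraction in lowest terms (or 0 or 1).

1

~a = ~1/3 = 2/3
b ↔ c = 2/3 ↔ 2/3 = 1
~a → (b ↔ c) = 2/3 → 1 = 1
~a = ~1/3 = 2/3
~a → a = 2/3 → 1/3 = 2/3
(~a → (b ↔ c)) → (~a → a) = 1 → 2/3 = 2/3
b → b = 2/3 → 2/3 = 1
c → (b → b) = 2/3 → 1 = 1
~(c → (b → b)) = ~1 = 0
c → b = 2/3 → 2/3 = 1
c → (c → b) = 2/3 → 1 = 1
~(c → (b → b)) ↔ (c → (c → b)) = 0 ↔ 1 = 0
((~a → (b ↔ c)) → (~a → a)) → (~(c → (b → b)) ↔ (c → (c → b))) = 2/3 → 0 = 1/3
c → a = 2/3 → 1/3 = 2/3
b ↔ b = 2/3 ↔ 2/3 = 1
b ↔ a = 2/3 ↔ 1/3 = 2/3
(b ↔ b) ↔ (b ↔ a) = 1 ↔ 2/3 = 2/3
(c → a) → ((b ↔ b) ↔ (b ↔ a)) = 2/3 → 2/3 = 1
a ↔ a = 1/3 ↔ 1/3 = 1
a → a = 1/3 → 1/3 = 1
~b = ~2/3 = 1/3
(a → a) ↔ ~b = 1 ↔ 1/3 = 1/3
(a ↔ a) ↔ ((a → a) ↔ ~b) = 1 ↔ 1/3 = 1/3
((c → a) → ((b ↔ b) ↔ (b ↔ a))) ↔ ((a ↔ a) ↔ ((a → a) ↔ ~b)) = 1 ↔ 1/3 = 1/3
b → b = 2/3 → 2/3 = 1
c ↔ c = 2/3 ↔ 2/3 = 1
a → (c ↔ c) = 1/3 → 1 = 1
(b → b) → (a → (c ↔ c)) = 1 → 1 = 1
~((b → b) → (a → (c ↔ c))) = ~1 = 0
(((c → a) → ((b ↔ b) ↔ (b ↔ a))) ↔ ((a ↔ a) ↔ ((a → a) ↔ ~b))) → ~((b → b) → (a → (c ↔ c))) = 1/3 → 0 = 2/3
~a = ~1/3 = 2/3
c → c = 2/3 → 2/3 = 1
b → c = 2/3 → 2/3 = 1
(c → c) ↔ (b → c) = 1 ↔ 1 = 1
b ↔ a = 2/3 ↔ 1/3 = 2/3
b → c = 2/3 → 2/3 = 1
(b ↔ a) ↔ (b → c) = 2/3 ↔ 1 = 2/3
((c → c) ↔ (b → c)) ↔ ((b ↔ a) ↔ (b → c)) = 1 ↔ 2/3 = 2/3
~a → (((c → c) ↔ (b → c)) ↔ ((b ↔ a) ↔ (b → c))) = 2/3 → 2/3 = 1
~(~a → (((c → c) ↔ (b → c)) ↔ ((b ↔ a) ↔ (b → c)))) = ~1 = 0
((((c → a) → ((b ↔ b) ↔ (b ↔ a))) ↔ ((a ↔ a) ↔ ((a → a) ↔ ~b))) → ~((b → b) → (a → (c ↔ c)))) ↔ ~(~a → (((c → c) ↔ (b → c)) ↔ ((b ↔ a) ↔ (b → c)))) = 2/3 ↔ 0 = 1/3
(((~a → (b ↔ c)) → (~a → a)) → (~(c → (b → b)) ↔ (c → (c → b)))) → (((((c → a) → ((b ↔ b) ↔ (b ↔ a))) ↔ ((a ↔ a) ↔ ((a → a) ↔ ~b))) → ~((b → b) → (a → (c ↔ c)))) ↔ ~(~a → (((c → c) ↔ (b → c)) ↔ ((b ↔ a) ↔ (b → c))))) = 1/3 → 1/3 = 1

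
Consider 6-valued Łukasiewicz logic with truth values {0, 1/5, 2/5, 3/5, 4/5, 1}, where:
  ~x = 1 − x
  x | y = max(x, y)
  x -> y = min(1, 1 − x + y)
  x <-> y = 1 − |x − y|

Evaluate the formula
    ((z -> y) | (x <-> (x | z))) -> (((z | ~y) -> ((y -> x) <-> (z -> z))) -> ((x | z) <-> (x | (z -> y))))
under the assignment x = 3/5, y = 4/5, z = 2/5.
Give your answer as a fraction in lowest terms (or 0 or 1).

3/5

z -> y = 2/5 -> 4/5 = 1
x | z = 3/5 | 2/5 = 3/5
x <-> (x | z) = 3/5 <-> 3/5 = 1
(z -> y) | (x <-> (x | z)) = 1 | 1 = 1
~y = ~4/5 = 1/5
z | ~y = 2/5 | 1/5 = 2/5
y -> x = 4/5 -> 3/5 = 4/5
z -> z = 2/5 -> 2/5 = 1
(y -> x) <-> (z -> z) = 4/5 <-> 1 = 4/5
(z | ~y) -> ((y -> x) <-> (z -> z)) = 2/5 -> 4/5 = 1
x | z = 3/5 | 2/5 = 3/5
z -> y = 2/5 -> 4/5 = 1
x | (z -> y) = 3/5 | 1 = 1
(x | z) <-> (x | (z -> y)) = 3/5 <-> 1 = 3/5
((z | ~y) -> ((y -> x) <-> (z -> z))) -> ((x | z) <-> (x | (z -> y))) = 1 -> 3/5 = 3/5
((z -> y) | (x <-> (x | z))) -> (((z | ~y) -> ((y -> x) <-> (z -> z))) -> ((x | z) <-> (x | (z -> y)))) = 1 -> 3/5 = 3/5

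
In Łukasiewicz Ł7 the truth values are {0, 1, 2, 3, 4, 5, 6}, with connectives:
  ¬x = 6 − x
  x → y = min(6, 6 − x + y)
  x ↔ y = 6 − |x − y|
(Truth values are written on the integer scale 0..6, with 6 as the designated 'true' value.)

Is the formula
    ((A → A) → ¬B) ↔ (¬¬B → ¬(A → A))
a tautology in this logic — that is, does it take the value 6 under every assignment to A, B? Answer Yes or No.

At A = 1, B = 0, for instance:
A → A = 1 → 1 = 6
¬B = ¬0 = 6
(A → A) → ¬B = 6 → 6 = 6
¬¬B = ¬6 = 0
¬(A → A) = ¬6 = 0
¬¬B → ¬(A → A) = 0 → 0 = 6
((A → A) → ¬B) ↔ (¬¬B → ¬(A → A)) = 6 ↔ 6 = 6
and checking the remaining 48 assignments likewise gives ≥ 6 in every case.

Yes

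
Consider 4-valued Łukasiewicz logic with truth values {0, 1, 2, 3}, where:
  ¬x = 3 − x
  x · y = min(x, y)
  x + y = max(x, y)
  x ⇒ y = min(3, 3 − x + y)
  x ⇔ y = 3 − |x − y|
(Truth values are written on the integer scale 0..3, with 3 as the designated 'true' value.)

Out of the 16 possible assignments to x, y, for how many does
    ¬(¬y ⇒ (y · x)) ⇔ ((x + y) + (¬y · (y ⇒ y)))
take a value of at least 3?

x = 0, y = 0 ↦ 3  ≥
x = 0, y = 1 ↦ 3  ≥
x = 0, y = 2 ↦ 2  <
x = 0, y = 3 ↦ 0  <
x = 1, y = 0 ↦ 3  ≥
x = 1, y = 1 ↦ 2  <
x = 1, y = 2 ↦ 1  <
x = 1, y = 3 ↦ 0  <
x = 2, y = 0 ↦ 3  ≥
x = 2, y = 1 ↦ 2  <
x = 2, y = 2 ↦ 1  <
x = 2, y = 3 ↦ 0  <
x = 3, y = 0 ↦ 3  ≥
x = 3, y = 1 ↦ 1  <
x = 3, y = 2 ↦ 0  <
x = 3, y = 3 ↦ 0  <
So 5 of the 16 assignments meet the threshold.

5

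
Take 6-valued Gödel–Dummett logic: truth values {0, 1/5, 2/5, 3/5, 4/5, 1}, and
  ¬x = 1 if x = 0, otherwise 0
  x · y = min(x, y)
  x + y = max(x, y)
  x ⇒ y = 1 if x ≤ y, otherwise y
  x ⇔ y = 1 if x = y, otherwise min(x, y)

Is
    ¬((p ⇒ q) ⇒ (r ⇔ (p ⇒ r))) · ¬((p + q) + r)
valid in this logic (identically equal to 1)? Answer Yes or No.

No

Counterexample: take p = 0, q = 0, r = 1/5.
p ⇒ q = 0 ⇒ 0 = 1
p ⇒ r = 0 ⇒ 1/5 = 1
r ⇔ (p ⇒ r) = 1/5 ⇔ 1 = 1/5
(p ⇒ q) ⇒ (r ⇔ (p ⇒ r)) = 1 ⇒ 1/5 = 1/5
¬((p ⇒ q) ⇒ (r ⇔ (p ⇒ r))) = ¬1/5 = 0
p + q = 0 + 0 = 0
(p + q) + r = 0 + 1/5 = 1/5
¬((p + q) + r) = ¬1/5 = 0
¬((p ⇒ q) ⇒ (r ⇔ (p ⇒ r))) · ¬((p + q) + r) = 0 · 0 = 0
This gives 0 ≠ 1.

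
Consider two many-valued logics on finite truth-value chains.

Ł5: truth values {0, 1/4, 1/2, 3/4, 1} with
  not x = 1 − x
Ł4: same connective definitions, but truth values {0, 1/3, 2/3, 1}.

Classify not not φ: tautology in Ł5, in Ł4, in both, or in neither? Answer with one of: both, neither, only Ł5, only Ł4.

In Ł5: at φ = 0 the value is 0 — not a tautology.
In Ł4: at φ = 0 the value is 0 — not a tautology.

neither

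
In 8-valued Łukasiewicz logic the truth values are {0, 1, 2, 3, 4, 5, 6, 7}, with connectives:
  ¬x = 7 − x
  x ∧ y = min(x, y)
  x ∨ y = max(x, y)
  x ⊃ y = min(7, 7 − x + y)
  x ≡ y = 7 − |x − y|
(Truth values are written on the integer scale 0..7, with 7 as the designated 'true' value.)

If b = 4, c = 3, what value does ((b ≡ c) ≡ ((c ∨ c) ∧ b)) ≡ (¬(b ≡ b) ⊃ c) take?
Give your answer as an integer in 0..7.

4

b ≡ c = 4 ≡ 3 = 6
c ∨ c = 3 ∨ 3 = 3
(c ∨ c) ∧ b = 3 ∧ 4 = 3
(b ≡ c) ≡ ((c ∨ c) ∧ b) = 6 ≡ 3 = 4
b ≡ b = 4 ≡ 4 = 7
¬(b ≡ b) = ¬7 = 0
¬(b ≡ b) ⊃ c = 0 ⊃ 3 = 7
((b ≡ c) ≡ ((c ∨ c) ∧ b)) ≡ (¬(b ≡ b) ⊃ c) = 4 ≡ 7 = 4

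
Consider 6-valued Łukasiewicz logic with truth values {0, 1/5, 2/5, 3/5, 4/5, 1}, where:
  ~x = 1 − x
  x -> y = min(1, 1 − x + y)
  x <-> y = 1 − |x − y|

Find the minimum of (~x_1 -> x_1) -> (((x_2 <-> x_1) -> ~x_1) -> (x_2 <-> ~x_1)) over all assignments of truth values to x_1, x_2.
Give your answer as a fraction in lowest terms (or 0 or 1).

3/5

Take x_1 = 2/5, x_2 = 0:
~x_1 = ~2/5 = 3/5
~x_1 -> x_1 = 3/5 -> 2/5 = 4/5
x_2 <-> x_1 = 0 <-> 2/5 = 3/5
~x_1 = ~2/5 = 3/5
(x_2 <-> x_1) -> ~x_1 = 3/5 -> 3/5 = 1
~x_1 = ~2/5 = 3/5
x_2 <-> ~x_1 = 0 <-> 3/5 = 2/5
((x_2 <-> x_1) -> ~x_1) -> (x_2 <-> ~x_1) = 1 -> 2/5 = 2/5
(~x_1 -> x_1) -> (((x_2 <-> x_1) -> ~x_1) -> (x_2 <-> ~x_1)) = 4/5 -> 2/5 = 3/5
No assignment yields a value below 3/5, so this is the minimum.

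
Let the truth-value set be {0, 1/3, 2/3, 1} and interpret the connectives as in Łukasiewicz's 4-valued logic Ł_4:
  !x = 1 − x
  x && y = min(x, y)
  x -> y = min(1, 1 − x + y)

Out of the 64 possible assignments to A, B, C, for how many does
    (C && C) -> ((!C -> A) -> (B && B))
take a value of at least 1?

value 1: 43 assignments (counts)
value 2/3: 10 assignments
value 1/3: 7 assignments
value 0: 4 assignments
So 43 of the 64 assignments meet the threshold.

43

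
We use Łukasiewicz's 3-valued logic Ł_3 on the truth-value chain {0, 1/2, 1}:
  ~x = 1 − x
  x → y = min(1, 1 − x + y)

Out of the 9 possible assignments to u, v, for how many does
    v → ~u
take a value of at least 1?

6

u = 0, v = 0 ↦ 1  ≥
u = 0, v = 1/2 ↦ 1  ≥
u = 0, v = 1 ↦ 1  ≥
u = 1/2, v = 0 ↦ 1  ≥
u = 1/2, v = 1/2 ↦ 1  ≥
u = 1/2, v = 1 ↦ 1/2  <
u = 1, v = 0 ↦ 1  ≥
u = 1, v = 1/2 ↦ 1/2  <
u = 1, v = 1 ↦ 0  <
So 6 of the 9 assignments meet the threshold.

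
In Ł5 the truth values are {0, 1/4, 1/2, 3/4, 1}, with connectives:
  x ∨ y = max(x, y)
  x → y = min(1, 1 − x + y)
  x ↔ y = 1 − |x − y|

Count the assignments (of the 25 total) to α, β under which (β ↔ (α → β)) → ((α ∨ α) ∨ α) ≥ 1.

15

value 1: 15 assignments (counts)
value 3/4: 4 assignments
value 1/2: 3 assignments
value 1/4: 2 assignments
value 0: 1 assignment
So 15 of the 25 assignments meet the threshold.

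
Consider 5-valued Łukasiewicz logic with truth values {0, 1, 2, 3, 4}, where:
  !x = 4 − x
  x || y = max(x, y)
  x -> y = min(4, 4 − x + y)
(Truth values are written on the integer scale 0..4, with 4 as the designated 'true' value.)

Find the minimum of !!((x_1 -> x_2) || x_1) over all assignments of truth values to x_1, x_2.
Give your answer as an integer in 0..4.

2

Take x_1 = 2, x_2 = 0:
x_1 -> x_2 = 2 -> 0 = 2
(x_1 -> x_2) || x_1 = 2 || 2 = 2
!((x_1 -> x_2) || x_1) = !2 = 2
!!((x_1 -> x_2) || x_1) = !2 = 2
No assignment yields a value below 2, so this is the minimum.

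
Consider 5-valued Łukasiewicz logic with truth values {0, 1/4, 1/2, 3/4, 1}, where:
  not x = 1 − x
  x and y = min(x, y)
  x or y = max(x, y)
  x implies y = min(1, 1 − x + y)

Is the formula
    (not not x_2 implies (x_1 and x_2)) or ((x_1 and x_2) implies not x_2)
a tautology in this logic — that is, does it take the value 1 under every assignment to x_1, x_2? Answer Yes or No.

No

Counterexample: take x_1 = 1/4, x_2 = 1.
not x_2 = not 1 = 0
not not x_2 = not 0 = 1
x_1 and x_2 = 1/4 and 1 = 1/4
not not x_2 implies (x_1 and x_2) = 1 implies 1/4 = 1/4
x_1 and x_2 = 1/4 and 1 = 1/4
not x_2 = not 1 = 0
(x_1 and x_2) implies not x_2 = 1/4 implies 0 = 3/4
(not not x_2 implies (x_1 and x_2)) or ((x_1 and x_2) implies not x_2) = 1/4 or 3/4 = 3/4
This gives 3/4 ≠ 1.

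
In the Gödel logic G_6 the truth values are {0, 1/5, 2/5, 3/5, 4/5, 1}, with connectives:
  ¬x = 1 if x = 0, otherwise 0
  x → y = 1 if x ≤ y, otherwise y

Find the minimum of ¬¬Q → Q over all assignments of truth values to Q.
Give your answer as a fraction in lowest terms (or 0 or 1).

Take Q = 1/5:
¬Q = ¬1/5 = 0
¬¬Q = ¬0 = 1
¬¬Q → Q = 1 → 1/5 = 1/5
No assignment yields a value below 1/5, so this is the minimum.

1/5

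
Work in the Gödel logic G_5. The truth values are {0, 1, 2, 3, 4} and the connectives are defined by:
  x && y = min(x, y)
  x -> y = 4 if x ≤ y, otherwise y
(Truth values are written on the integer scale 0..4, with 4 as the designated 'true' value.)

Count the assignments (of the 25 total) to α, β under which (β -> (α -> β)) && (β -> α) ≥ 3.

16

value 4: 15 assignments (counts)
value 3: 1 assignment (counts)
value 2: 2 assignments
value 1: 3 assignments
value 0: 4 assignments
So 16 of the 25 assignments meet the threshold.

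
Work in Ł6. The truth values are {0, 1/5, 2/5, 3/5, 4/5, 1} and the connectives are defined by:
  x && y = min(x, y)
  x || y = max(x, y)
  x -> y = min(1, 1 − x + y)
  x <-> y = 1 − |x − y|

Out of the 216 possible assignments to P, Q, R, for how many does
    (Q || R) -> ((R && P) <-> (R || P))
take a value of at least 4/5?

value 1: 119 assignments (counts)
value 4/5: 36 assignments (counts)
value 3/5: 25 assignments
value 2/5: 19 assignments
value 1/5: 10 assignments
value 0: 7 assignments
So 155 of the 216 assignments meet the threshold.

155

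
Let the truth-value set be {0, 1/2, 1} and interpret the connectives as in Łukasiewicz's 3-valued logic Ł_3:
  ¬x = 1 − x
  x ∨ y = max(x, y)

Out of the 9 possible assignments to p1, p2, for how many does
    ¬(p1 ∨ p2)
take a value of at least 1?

1

p1 = 0, p2 = 0 ↦ 1  ≥
p1 = 0, p2 = 1/2 ↦ 1/2  <
p1 = 0, p2 = 1 ↦ 0  <
p1 = 1/2, p2 = 0 ↦ 1/2  <
p1 = 1/2, p2 = 1/2 ↦ 1/2  <
p1 = 1/2, p2 = 1 ↦ 0  <
p1 = 1, p2 = 0 ↦ 0  <
p1 = 1, p2 = 1/2 ↦ 0  <
p1 = 1, p2 = 1 ↦ 0  <
So 1 of the 9 assignments meets the threshold.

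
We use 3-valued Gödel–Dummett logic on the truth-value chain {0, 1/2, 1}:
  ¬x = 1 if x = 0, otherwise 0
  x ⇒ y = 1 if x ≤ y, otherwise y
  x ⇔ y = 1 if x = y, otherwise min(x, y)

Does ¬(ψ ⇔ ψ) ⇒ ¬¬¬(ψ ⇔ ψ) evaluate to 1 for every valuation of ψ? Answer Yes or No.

Yes

ψ = 0 ↦ 1
ψ = 1/2 ↦ 1
ψ = 1 ↦ 1
Every assignment gives a value ≥ 1.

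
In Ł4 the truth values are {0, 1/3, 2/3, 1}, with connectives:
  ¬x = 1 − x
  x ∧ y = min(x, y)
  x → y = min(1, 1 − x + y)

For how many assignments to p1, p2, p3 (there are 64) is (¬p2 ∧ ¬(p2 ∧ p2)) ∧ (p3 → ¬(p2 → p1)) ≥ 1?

4

value 1: 4 assignments (counts)
value 2/3: 13 assignments
value 1/3: 22 assignments
value 0: 25 assignments
So 4 of the 64 assignments meet the threshold.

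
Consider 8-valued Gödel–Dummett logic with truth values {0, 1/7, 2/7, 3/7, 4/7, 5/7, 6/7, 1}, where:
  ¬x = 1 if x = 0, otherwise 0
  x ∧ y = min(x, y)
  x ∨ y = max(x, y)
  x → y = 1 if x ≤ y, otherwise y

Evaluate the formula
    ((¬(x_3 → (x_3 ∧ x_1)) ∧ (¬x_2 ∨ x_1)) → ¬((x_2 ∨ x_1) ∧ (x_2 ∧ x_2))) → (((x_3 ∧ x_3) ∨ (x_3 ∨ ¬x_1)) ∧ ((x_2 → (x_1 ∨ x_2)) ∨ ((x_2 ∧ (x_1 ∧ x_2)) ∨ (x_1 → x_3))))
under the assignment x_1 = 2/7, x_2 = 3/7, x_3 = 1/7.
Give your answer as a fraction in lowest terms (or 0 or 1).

x_3 ∧ x_1 = 1/7 ∧ 2/7 = 1/7
x_3 → (x_3 ∧ x_1) = 1/7 → 1/7 = 1
¬(x_3 → (x_3 ∧ x_1)) = ¬1 = 0
¬x_2 = ¬3/7 = 0
¬x_2 ∨ x_1 = 0 ∨ 2/7 = 2/7
¬(x_3 → (x_3 ∧ x_1)) ∧ (¬x_2 ∨ x_1) = 0 ∧ 2/7 = 0
x_2 ∨ x_1 = 3/7 ∨ 2/7 = 3/7
x_2 ∧ x_2 = 3/7 ∧ 3/7 = 3/7
(x_2 ∨ x_1) ∧ (x_2 ∧ x_2) = 3/7 ∧ 3/7 = 3/7
¬((x_2 ∨ x_1) ∧ (x_2 ∧ x_2)) = ¬3/7 = 0
(¬(x_3 → (x_3 ∧ x_1)) ∧ (¬x_2 ∨ x_1)) → ¬((x_2 ∨ x_1) ∧ (x_2 ∧ x_2)) = 0 → 0 = 1
x_3 ∧ x_3 = 1/7 ∧ 1/7 = 1/7
¬x_1 = ¬2/7 = 0
x_3 ∨ ¬x_1 = 1/7 ∨ 0 = 1/7
(x_3 ∧ x_3) ∨ (x_3 ∨ ¬x_1) = 1/7 ∨ 1/7 = 1/7
x_1 ∨ x_2 = 2/7 ∨ 3/7 = 3/7
x_2 → (x_1 ∨ x_2) = 3/7 → 3/7 = 1
x_1 ∧ x_2 = 2/7 ∧ 3/7 = 2/7
x_2 ∧ (x_1 ∧ x_2) = 3/7 ∧ 2/7 = 2/7
x_1 → x_3 = 2/7 → 1/7 = 1/7
(x_2 ∧ (x_1 ∧ x_2)) ∨ (x_1 → x_3) = 2/7 ∨ 1/7 = 2/7
(x_2 → (x_1 ∨ x_2)) ∨ ((x_2 ∧ (x_1 ∧ x_2)) ∨ (x_1 → x_3)) = 1 ∨ 2/7 = 1
((x_3 ∧ x_3) ∨ (x_3 ∨ ¬x_1)) ∧ ((x_2 → (x_1 ∨ x_2)) ∨ ((x_2 ∧ (x_1 ∧ x_2)) ∨ (x_1 → x_3))) = 1/7 ∧ 1 = 1/7
((¬(x_3 → (x_3 ∧ x_1)) ∧ (¬x_2 ∨ x_1)) → ¬((x_2 ∨ x_1) ∧ (x_2 ∧ x_2))) → (((x_3 ∧ x_3) ∨ (x_3 ∨ ¬x_1)) ∧ ((x_2 → (x_1 ∨ x_2)) ∨ ((x_2 ∧ (x_1 ∧ x_2)) ∨ (x_1 → x_3)))) = 1 → 1/7 = 1/7

1/7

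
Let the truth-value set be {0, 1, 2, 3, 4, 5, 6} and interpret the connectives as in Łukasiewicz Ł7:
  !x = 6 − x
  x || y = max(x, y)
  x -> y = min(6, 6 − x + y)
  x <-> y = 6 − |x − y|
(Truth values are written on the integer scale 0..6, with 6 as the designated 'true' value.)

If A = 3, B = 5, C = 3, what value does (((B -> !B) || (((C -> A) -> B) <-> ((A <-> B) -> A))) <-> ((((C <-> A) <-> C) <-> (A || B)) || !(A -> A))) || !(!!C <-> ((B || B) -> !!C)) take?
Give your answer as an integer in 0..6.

4

!B = !5 = 1
B -> !B = 5 -> 1 = 2
C -> A = 3 -> 3 = 6
(C -> A) -> B = 6 -> 5 = 5
A <-> B = 3 <-> 5 = 4
(A <-> B) -> A = 4 -> 3 = 5
((C -> A) -> B) <-> ((A <-> B) -> A) = 5 <-> 5 = 6
(B -> !B) || (((C -> A) -> B) <-> ((A <-> B) -> A)) = 2 || 6 = 6
C <-> A = 3 <-> 3 = 6
(C <-> A) <-> C = 6 <-> 3 = 3
A || B = 3 || 5 = 5
((C <-> A) <-> C) <-> (A || B) = 3 <-> 5 = 4
A -> A = 3 -> 3 = 6
!(A -> A) = !6 = 0
(((C <-> A) <-> C) <-> (A || B)) || !(A -> A) = 4 || 0 = 4
((B -> !B) || (((C -> A) -> B) <-> ((A <-> B) -> A))) <-> ((((C <-> A) <-> C) <-> (A || B)) || !(A -> A)) = 6 <-> 4 = 4
!C = !3 = 3
!!C = !3 = 3
B || B = 5 || 5 = 5
!C = !3 = 3
!!C = !3 = 3
(B || B) -> !!C = 5 -> 3 = 4
!!C <-> ((B || B) -> !!C) = 3 <-> 4 = 5
!(!!C <-> ((B || B) -> !!C)) = !5 = 1
(((B -> !B) || (((C -> A) -> B) <-> ((A <-> B) -> A))) <-> ((((C <-> A) <-> C) <-> (A || B)) || !(A -> A))) || !(!!C <-> ((B || B) -> !!C)) = 4 || 1 = 4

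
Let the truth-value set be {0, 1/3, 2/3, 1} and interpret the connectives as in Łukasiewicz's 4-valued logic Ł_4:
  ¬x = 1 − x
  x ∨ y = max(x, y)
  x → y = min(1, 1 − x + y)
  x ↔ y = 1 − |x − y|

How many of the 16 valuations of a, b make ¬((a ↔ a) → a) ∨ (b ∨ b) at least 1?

a = 0, b = 0 ↦ 1  ≥
a = 0, b = 1/3 ↦ 1  ≥
a = 0, b = 2/3 ↦ 1  ≥
a = 0, b = 1 ↦ 1  ≥
a = 1/3, b = 0 ↦ 2/3  <
a = 1/3, b = 1/3 ↦ 2/3  <
a = 1/3, b = 2/3 ↦ 2/3  <
a = 1/3, b = 1 ↦ 1  ≥
a = 2/3, b = 0 ↦ 1/3  <
a = 2/3, b = 1/3 ↦ 1/3  <
a = 2/3, b = 2/3 ↦ 2/3  <
a = 2/3, b = 1 ↦ 1  ≥
a = 1, b = 0 ↦ 0  <
a = 1, b = 1/3 ↦ 1/3  <
a = 1, b = 2/3 ↦ 2/3  <
a = 1, b = 1 ↦ 1  ≥
So 7 of the 16 assignments meet the threshold.

7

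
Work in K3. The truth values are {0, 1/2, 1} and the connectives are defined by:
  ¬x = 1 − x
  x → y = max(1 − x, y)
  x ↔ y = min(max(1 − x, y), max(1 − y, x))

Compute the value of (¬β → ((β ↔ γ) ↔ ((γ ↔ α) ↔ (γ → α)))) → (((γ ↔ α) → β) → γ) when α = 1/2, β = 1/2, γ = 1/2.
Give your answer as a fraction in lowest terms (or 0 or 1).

¬β = ¬1/2 = 1/2
β ↔ γ = 1/2 ↔ 1/2 = 1/2
γ ↔ α = 1/2 ↔ 1/2 = 1/2
γ → α = 1/2 → 1/2 = 1/2
(γ ↔ α) ↔ (γ → α) = 1/2 ↔ 1/2 = 1/2
(β ↔ γ) ↔ ((γ ↔ α) ↔ (γ → α)) = 1/2 ↔ 1/2 = 1/2
¬β → ((β ↔ γ) ↔ ((γ ↔ α) ↔ (γ → α))) = 1/2 → 1/2 = 1/2
γ ↔ α = 1/2 ↔ 1/2 = 1/2
(γ ↔ α) → β = 1/2 → 1/2 = 1/2
((γ ↔ α) → β) → γ = 1/2 → 1/2 = 1/2
(¬β → ((β ↔ γ) ↔ ((γ ↔ α) ↔ (γ → α)))) → (((γ ↔ α) → β) → γ) = 1/2 → 1/2 = 1/2

1/2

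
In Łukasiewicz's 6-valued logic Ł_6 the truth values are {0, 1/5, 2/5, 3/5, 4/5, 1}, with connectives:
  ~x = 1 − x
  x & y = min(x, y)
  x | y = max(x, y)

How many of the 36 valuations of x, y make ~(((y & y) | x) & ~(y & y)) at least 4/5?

16

value 1: 7 assignments (counts)
value 4/5: 9 assignments (counts)
value 3/5: 11 assignments
value 2/5: 5 assignments
value 1/5: 3 assignments
value 0: 1 assignment
So 16 of the 36 assignments meet the threshold.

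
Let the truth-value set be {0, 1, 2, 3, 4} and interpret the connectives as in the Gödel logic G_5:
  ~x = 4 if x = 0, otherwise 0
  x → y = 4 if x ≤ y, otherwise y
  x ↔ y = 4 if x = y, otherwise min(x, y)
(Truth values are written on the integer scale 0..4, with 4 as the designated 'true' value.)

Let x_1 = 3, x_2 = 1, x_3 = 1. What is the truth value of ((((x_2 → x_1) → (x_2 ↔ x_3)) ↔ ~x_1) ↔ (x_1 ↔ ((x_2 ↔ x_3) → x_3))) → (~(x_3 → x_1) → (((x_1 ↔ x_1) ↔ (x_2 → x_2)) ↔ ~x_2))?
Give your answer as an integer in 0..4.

4

x_2 → x_1 = 1 → 3 = 4
x_2 ↔ x_3 = 1 ↔ 1 = 4
(x_2 → x_1) → (x_2 ↔ x_3) = 4 → 4 = 4
~x_1 = ~3 = 0
((x_2 → x_1) → (x_2 ↔ x_3)) ↔ ~x_1 = 4 ↔ 0 = 0
x_2 ↔ x_3 = 1 ↔ 1 = 4
(x_2 ↔ x_3) → x_3 = 4 → 1 = 1
x_1 ↔ ((x_2 ↔ x_3) → x_3) = 3 ↔ 1 = 1
(((x_2 → x_1) → (x_2 ↔ x_3)) ↔ ~x_1) ↔ (x_1 ↔ ((x_2 ↔ x_3) → x_3)) = 0 ↔ 1 = 0
x_3 → x_1 = 1 → 3 = 4
~(x_3 → x_1) = ~4 = 0
x_1 ↔ x_1 = 3 ↔ 3 = 4
x_2 → x_2 = 1 → 1 = 4
(x_1 ↔ x_1) ↔ (x_2 → x_2) = 4 ↔ 4 = 4
~x_2 = ~1 = 0
((x_1 ↔ x_1) ↔ (x_2 → x_2)) ↔ ~x_2 = 4 ↔ 0 = 0
~(x_3 → x_1) → (((x_1 ↔ x_1) ↔ (x_2 → x_2)) ↔ ~x_2) = 0 → 0 = 4
((((x_2 → x_1) → (x_2 ↔ x_3)) ↔ ~x_1) ↔ (x_1 ↔ ((x_2 ↔ x_3) → x_3))) → (~(x_3 → x_1) → (((x_1 ↔ x_1) ↔ (x_2 → x_2)) ↔ ~x_2)) = 0 → 4 = 4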